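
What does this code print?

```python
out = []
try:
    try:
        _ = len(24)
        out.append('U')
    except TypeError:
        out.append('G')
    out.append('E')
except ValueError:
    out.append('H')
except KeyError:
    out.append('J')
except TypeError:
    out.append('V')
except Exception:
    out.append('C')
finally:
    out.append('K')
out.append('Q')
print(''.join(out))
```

Execution trace: 'G' (inner except TypeError) → 'E' (try body, no exception) → 'K' (finally) → 'Q' (after the try/except). Output: GEKQ

Answer: GEKQ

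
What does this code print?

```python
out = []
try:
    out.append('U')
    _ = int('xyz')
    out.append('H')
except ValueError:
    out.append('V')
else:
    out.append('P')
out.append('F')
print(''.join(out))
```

Execution trace: 'U' (try body) → 'V' (except ValueError) → 'F' (after the try/except). Output: UVF

Answer: UVF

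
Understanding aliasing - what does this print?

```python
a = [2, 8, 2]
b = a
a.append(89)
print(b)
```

Key concept: basic list aliasing.
Step by step:
`a = [2, 8, 2]` → a = [2, 8, 2]
`b = a` → b = [2, 8, 2] (same object as a)
`a.append(89)` → a = [2, 8, 2, 89] (same object as b); b = [2, 8, 2, 89] (same object as a)
`print(b)` → prints [2, 8, 2, 89]

Answer: [2, 8, 2, 89]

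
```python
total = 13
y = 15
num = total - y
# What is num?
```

Trace:
`total = 13` → total = 13
`y = 15` → y = 15
`num = total - y` → num = -2
So num = -2

Answer: -2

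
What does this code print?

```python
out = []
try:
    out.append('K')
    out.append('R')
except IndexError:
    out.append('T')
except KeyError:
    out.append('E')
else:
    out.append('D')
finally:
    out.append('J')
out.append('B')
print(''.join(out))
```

Execution trace: 'K' (try body) → 'R' (try body, no exception) → 'D' (else) → 'J' (finally) → 'B' (after the try/except). Output: KRDJB

Answer: KRDJB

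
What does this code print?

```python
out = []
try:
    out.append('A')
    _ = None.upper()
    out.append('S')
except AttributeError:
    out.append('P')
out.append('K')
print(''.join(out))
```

Execution trace: 'A' (try body) → 'P' (except AttributeError) → 'K' (after the try/except). Output: APK

Answer: APK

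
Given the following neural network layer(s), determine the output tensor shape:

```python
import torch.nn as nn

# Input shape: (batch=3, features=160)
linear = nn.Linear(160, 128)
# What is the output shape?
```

Input: (3, 160) -> Output: (3, 128)

Answer: (3, 128)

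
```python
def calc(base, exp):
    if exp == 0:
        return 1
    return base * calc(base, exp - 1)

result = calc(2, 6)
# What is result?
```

calc(2, 6) = 2 * 2 * 2 * 2 * 2 * 2 = 64

Answer: 64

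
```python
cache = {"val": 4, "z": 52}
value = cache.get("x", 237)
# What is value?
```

Trace:
`cache = {"val": 4, "z": 52}` → cache = {'val': 4, 'z': 52}
`value = cache.get("x", 237)` → value = 237
So value = 237

Answer: 237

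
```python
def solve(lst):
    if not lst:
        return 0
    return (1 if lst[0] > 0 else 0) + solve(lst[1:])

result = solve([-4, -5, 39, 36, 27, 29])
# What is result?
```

Count of positive elements in [-4, -5, 39, 36, 27, 29] = 4

Answer: 4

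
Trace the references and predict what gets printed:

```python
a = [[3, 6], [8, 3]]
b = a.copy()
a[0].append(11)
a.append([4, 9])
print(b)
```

Key concept: shallow copy with nested lists.
Step by step:
`a = [[3, 6], [8, 3]]` → a = [[3, 6], [8, 3]]
`b = a.copy()` → b = [[3, 6], [8, 3]]
`a[0].append(11)` → a = [[3, 6, 11], [8, 3]]; b = [[3, 6, 11], [8, 3]]
`a.append([4, 9])` → a = [[3, 6, 11], [8, 3], [4, 9]]
`print(b)` → prints [[3, 6, 11], [8, 3]]

Answer: [[3, 6, 11], [8, 3]]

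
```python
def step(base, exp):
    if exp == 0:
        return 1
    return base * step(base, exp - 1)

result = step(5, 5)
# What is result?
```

step(5, 5) = 5 * 5 * 5 * 5 * 5 = 3125

Answer: 3125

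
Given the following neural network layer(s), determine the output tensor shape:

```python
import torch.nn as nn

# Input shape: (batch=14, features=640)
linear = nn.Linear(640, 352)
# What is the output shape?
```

Input: (14, 640) -> Output: (14, 352)

Answer: (14, 352)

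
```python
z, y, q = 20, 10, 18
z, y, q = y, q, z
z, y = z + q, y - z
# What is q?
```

Trace:
`z, y, q = 20, 10, 18` → z = 20; y = 10; q = 18
`z, y, q = y, q, z` → z = 10; y = 18; q = 20
`z, y = z + q, y - z` → z = 30; y = 8
So q = 20

Answer: 20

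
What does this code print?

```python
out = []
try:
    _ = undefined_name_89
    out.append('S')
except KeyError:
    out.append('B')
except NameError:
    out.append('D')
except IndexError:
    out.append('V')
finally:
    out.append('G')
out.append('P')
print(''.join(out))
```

Execution trace: 'D' (except NameError) → 'G' (finally) → 'P' (after the try/except). Output: DGP

Answer: DGP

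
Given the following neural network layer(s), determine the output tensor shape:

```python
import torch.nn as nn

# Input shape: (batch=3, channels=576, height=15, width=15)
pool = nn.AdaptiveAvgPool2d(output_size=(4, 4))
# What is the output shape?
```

Input: (3, 576, 15, 15) -> Output: (3, 576, 4, 4)

Answer: (3, 576, 4, 4)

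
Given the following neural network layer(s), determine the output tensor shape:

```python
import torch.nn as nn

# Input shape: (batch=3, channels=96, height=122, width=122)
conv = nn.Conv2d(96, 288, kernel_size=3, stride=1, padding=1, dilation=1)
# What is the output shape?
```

Input: (3, 96, 122, 122) -> Output: (3, 288, 122, 122)

Answer: (3, 288, 122, 122)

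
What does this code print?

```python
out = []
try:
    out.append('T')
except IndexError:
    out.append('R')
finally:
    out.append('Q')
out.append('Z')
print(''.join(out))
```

Execution trace: 'T' (try body, no exception) → 'Q' (finally) → 'Z' (after the try/except). Output: TQZ

Answer: TQZ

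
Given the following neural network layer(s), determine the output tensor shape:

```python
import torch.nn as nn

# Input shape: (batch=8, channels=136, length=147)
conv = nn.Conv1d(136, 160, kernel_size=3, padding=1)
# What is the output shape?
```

Input: (8, 136, 147) -> Output: (8, 160, 147)

Answer: (8, 160, 147)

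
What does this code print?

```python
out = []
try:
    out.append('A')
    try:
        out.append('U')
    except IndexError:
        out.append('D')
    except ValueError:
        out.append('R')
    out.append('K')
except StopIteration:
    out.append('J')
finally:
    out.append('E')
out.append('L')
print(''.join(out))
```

Execution trace: 'A' (try body) → 'U' (inner try body, no exception) → 'K' (try body, no exception) → 'E' (finally) → 'L' (after the try/except). Output: AUKEL

Answer: AUKEL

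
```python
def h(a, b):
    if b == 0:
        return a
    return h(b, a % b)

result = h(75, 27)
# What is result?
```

h(75, 27) -> h(27, 21) -> h(21, 6) -> h(6, 3) -> h(3, 0) -> 3

Answer: 3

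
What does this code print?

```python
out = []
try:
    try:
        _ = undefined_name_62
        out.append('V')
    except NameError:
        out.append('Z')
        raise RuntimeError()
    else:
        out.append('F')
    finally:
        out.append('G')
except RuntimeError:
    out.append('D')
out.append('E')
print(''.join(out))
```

Execution trace: 'Z' (inner except NameError) → 'G' (inner finally) → 'D' (outer except RuntimeError) → 'E' (after the try/except). Output: ZGDE

Answer: ZGDE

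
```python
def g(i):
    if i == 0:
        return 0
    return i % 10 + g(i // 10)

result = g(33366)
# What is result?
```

Sum of digits of 33366: 6 + 6 + 3 + 3 + 3 = 21

Answer: 21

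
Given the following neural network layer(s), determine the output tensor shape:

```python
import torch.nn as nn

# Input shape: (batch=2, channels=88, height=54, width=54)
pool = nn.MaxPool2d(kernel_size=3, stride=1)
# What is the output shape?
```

Input: (2, 88, 54, 54) -> Output: (2, 88, 52, 52)

Answer: (2, 88, 52, 52)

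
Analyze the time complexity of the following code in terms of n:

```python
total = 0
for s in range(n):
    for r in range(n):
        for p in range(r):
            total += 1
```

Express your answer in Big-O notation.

Each loop level contributes: n × n × n. Multiplying the contributions gives O(n^3).

Answer: O(n^3)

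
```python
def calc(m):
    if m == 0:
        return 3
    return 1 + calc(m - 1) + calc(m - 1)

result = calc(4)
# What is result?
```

calc(m) = 1 + 2·calc(m-1), calc(0)=3. Closed form: (3+1)·2^4 - 1 = 63.

Answer: 63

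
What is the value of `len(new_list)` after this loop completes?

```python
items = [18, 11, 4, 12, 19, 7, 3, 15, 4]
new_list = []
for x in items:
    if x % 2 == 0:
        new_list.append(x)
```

Count even numbers in [18, 11, 4, 12, 19, 7, 3, 15, 4]
`new_list` takes the values: [] → [18] → [18, 4] → [18, 4, 12] → [18, 4, 12, 4]
So `len(new_list)` = 4

Answer: 4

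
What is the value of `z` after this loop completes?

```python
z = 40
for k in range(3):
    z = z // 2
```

Halve 3 times: 40 // 2^3 = 5
`z` takes the values: 40 → 20 → 10 → 5

Answer: 5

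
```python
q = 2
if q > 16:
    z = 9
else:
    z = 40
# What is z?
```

Trace:
`q = 2` → q = 2
`if q > 16: ...` → q > 16 is False, take else branch → z = 40
So z = 40

Answer: 40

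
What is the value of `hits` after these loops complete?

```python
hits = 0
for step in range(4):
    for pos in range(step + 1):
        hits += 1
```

Triangle: 1 + 2 + ... + 4
`hits` takes the values: 0 → 1 → 2 → 3 → 4 → 5 → 6 → 7 → 8 → 9 → 10

Answer: 10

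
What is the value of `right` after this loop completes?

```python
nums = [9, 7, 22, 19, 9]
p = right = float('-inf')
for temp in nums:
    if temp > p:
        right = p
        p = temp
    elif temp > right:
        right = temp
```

Second largest (with repeats) in [9, 7, 22, 19, 9]
`right` takes the values: -inf → 7 → 9 → 19

Answer: 19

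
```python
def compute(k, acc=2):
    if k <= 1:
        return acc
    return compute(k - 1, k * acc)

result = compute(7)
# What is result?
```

Accumulator trace (n, acc): (7, 2) -> (6, 14) -> (5, 84) -> (4, 420) -> (3, 1680) -> (2, 5040) -> (1, 10080) -> return 10080

Answer: 10080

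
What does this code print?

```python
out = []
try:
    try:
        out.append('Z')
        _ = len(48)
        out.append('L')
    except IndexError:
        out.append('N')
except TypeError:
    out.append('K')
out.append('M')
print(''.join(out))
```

Execution trace: 'Z' (try body) → 'K' (outer except TypeError) → 'M' (after the try/except). Output: ZKM

Answer: ZKM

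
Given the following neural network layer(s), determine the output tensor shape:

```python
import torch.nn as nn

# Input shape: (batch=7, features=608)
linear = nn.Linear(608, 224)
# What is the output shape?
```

Input: (7, 608) -> Output: (7, 224)

Answer: (7, 224)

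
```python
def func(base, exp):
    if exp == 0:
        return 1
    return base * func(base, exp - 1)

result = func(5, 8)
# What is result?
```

func(5, 8) = 5 * 5 * 5 * 5 * 5 * 5 * 5 * 5 = 390625

Answer: 390625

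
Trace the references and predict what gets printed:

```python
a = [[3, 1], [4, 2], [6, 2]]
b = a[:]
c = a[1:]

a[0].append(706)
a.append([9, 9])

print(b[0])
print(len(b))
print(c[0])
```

Key concept: slice with nested mutation.
Step by step:
`a = [[3, 1], [4, 2], [6, 2]]` → a = [[3, 1], [4, 2], [6, 2]]
`b = a[:]` → b = [[3, 1], [4, 2], [6, 2]]
`c = a[1:]` → c = [[4, 2], [6, 2]]
`a[0].append(706)` → a = [[3, 1, 706], [4, 2], [6, 2]]; b = [[3, 1, 706], [4, 2], [6, 2]]
`a.append([9, 9])` → a = [[3, 1, 706], [4, 2], [6, 2], [9, 9]]
`print(b[0])` → prints [3, 1, 706]
`print(len(b))` → prints 3
`print(c[0])` → prints [4, 2]

Answer:
[3, 1, 706]
3
[4, 2]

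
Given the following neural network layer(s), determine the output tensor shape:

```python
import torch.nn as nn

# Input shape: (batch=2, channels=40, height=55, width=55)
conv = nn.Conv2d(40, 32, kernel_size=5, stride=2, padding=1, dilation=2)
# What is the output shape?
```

Input: (2, 40, 55, 55) -> Output: (2, 32, 25, 25)

Answer: (2, 32, 25, 25)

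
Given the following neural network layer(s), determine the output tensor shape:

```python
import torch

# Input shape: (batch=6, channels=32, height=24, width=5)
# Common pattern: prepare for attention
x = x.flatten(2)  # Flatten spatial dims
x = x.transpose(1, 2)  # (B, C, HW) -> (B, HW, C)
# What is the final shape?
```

Input: (6, 32, 24, 5) -> after flatten(2): (6, 32, 120) -> Output: (6, 120, 32)

Answer: (6, 120, 32)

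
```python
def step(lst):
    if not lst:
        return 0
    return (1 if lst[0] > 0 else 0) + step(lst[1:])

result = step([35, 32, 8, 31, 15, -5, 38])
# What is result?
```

Count of positive elements in [35, 32, 8, 31, 15, -5, 38] = 6

Answer: 6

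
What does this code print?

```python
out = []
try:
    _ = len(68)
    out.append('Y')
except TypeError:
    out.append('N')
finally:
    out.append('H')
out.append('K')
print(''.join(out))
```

Execution trace: 'N' (except TypeError) → 'H' (finally) → 'K' (after the try/except). Output: NHK

Answer: NHK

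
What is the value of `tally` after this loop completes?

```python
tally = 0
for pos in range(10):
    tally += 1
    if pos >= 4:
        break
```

Loop breaks when pos reaches 4, tally is 5
`tally` takes the values: 0 → 1 → 2 → 3 → 4 → 5

Answer: 5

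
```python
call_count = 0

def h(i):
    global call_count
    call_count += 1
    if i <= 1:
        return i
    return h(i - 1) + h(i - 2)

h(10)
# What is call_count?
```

Calls(i) = 1 + Calls(i-1) + Calls(i-2); Calls(0)=Calls(1)=1. For i=10 this gives 177.

Answer: 177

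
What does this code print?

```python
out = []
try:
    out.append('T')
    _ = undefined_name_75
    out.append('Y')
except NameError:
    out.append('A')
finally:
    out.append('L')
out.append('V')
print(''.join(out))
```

Execution trace: 'T' (try body) → 'A' (except NameError) → 'L' (finally) → 'V' (after the try/except). Output: TALV

Answer: TALV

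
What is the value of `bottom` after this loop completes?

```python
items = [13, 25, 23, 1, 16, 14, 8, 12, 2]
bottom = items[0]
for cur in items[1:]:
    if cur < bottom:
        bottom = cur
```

Minimum of [13, 25, 23, 1, 16, 14, 8, 12, 2]
`bottom` takes the values: 13 → 1

Answer: 1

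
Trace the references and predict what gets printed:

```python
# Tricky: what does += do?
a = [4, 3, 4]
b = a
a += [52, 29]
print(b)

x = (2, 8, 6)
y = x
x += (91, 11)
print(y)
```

Key concept: += behavior differs for mutable vs immutable.
Step by step:
`a = [4, 3, 4]` → a = [4, 3, 4]
`b = a` → b = [4, 3, 4] (same object as a)
`a += [52, 29]` → a = [4, 3, 4, 52, 29] (same object as b); b = [4, 3, 4, 52, 29] (same object as a)
`print(b)` → prints [4, 3, 4, 52, 29]
`x = (2, 8, 6)` → x = (2, 8, 6)
`y = x` → y = (2, 8, 6)
`x += (91, 11)` → x = (2, 8, 6, 91, 11)
`print(y)` → prints (2, 8, 6)

Answer:
[4, 3, 4, 52, 29]
(2, 8, 6)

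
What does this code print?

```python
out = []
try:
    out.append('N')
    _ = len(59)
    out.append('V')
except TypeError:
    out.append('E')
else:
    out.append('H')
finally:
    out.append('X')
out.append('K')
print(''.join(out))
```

Execution trace: 'N' (try body) → 'E' (except TypeError) → 'X' (finally) → 'K' (after the try/except). Output: NEXK

Answer: NEXK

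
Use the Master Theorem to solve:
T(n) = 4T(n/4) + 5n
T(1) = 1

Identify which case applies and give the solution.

a=4, b=4, f(n)=5n. log_4(4) = 1. Since c=1 = 1, Case 2 applies: T(n) = Θ(n^log_b(a) · log n) = O(n log n).

Answer: O(n log n) - Case 2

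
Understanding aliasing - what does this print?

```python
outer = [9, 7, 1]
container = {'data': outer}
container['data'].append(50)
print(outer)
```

Key concept: dict holds reference to list.
Step by step:
`outer = [9, 7, 1]` → outer = [9, 7, 1]
`container = {'data': outer}` → container = {'data': [9, 7, 1]}
`container['data'].append(50)` → outer = [9, 7, 1, 50]; container = {'data': [9, 7, 1, 50]}
`print(outer)` → prints [9, 7, 1, 50]

Answer: [9, 7, 1, 50]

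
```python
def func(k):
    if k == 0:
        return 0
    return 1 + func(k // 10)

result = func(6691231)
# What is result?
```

Count of digits of 6691231: 7

Answer: 7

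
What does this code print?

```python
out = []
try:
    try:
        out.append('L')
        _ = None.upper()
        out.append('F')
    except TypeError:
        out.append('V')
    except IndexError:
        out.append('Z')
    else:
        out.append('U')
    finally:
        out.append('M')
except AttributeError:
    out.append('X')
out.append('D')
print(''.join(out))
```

Execution trace: 'L' (try body) → 'M' (finally) → 'X' (outer except AttributeError) → 'D' (after the try/except). Output: LMXD

Answer: LMXD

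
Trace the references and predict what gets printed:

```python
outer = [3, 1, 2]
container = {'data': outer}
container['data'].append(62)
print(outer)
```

Key concept: dict holds reference to list.
Step by step:
`outer = [3, 1, 2]` → outer = [3, 1, 2]
`container = {'data': outer}` → container = {'data': [3, 1, 2]}
`container['data'].append(62)` → outer = [3, 1, 2, 62]; container = {'data': [3, 1, 2, 62]}
`print(outer)` → prints [3, 1, 2, 62]

Answer: [3, 1, 2, 62]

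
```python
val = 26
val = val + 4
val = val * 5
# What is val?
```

Trace:
`val = 26` → val = 26
`val = val + 4` → val = 30
`val = val * 5` → val = 150
So val = 150

Answer: 150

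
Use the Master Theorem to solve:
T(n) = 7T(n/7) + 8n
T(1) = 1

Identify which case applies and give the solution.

a=7, b=7, f(n)=8n. log_7(7) = 1. Since c=1 = 1, Case 2 applies: T(n) = Θ(n^log_b(a) · log n) = O(n log n).

Answer: O(n log n) - Case 2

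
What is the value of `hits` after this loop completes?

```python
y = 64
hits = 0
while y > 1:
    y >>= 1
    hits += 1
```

Count right shifts until 1
`hits` takes the values: 0 → 1 → 2 → 3 → 4 → 5 → 6

Answer: 6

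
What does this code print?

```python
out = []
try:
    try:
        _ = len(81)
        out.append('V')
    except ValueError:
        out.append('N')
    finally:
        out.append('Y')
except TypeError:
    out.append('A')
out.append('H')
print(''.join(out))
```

Execution trace: 'Y' (finally) → 'A' (outer except TypeError) → 'H' (after the try/except). Output: YAH

Answer: YAH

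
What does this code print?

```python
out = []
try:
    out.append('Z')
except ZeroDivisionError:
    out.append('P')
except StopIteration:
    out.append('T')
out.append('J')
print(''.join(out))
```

Execution trace: 'Z' (try body, no exception) → 'J' (after the try/except). Output: ZJ

Answer: ZJ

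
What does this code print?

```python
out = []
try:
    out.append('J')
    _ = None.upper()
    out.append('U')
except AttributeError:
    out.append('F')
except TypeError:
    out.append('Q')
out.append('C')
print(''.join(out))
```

Execution trace: 'J' (try body) → 'F' (except AttributeError) → 'C' (after the try/except). Output: JFC

Answer: JFC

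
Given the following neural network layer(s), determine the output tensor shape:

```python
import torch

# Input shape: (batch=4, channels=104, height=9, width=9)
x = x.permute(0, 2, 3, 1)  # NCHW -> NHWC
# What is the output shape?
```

Input: (4, 104, 9, 9) -> Output: (4, 9, 9, 104)

Answer: (4, 9, 9, 104)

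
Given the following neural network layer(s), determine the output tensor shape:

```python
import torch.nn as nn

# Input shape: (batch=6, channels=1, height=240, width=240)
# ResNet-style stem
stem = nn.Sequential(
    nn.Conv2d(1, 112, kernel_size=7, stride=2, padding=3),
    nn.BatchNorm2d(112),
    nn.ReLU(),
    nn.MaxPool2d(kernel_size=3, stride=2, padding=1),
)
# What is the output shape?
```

Input: (6, 1, 240, 240) -> after Conv2d 7x7 stride=2: (6, 112, 120, 120) -> Output: (6, 112, 60, 60)

Answer: (6, 112, 60, 60)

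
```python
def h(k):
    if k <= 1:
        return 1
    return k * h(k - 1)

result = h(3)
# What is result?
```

h(3) = 3 * 2 * 1 = 6

Answer: 6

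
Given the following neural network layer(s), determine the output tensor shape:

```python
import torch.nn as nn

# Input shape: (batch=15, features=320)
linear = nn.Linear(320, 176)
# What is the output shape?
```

Input: (15, 320) -> Output: (15, 176)

Answer: (15, 176)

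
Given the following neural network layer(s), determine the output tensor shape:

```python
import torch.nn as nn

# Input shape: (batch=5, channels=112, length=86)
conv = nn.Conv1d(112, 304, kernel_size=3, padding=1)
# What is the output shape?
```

Input: (5, 112, 86) -> Output: (5, 304, 86)

Answer: (5, 304, 86)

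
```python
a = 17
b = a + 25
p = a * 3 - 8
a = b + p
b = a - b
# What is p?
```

Trace:
`a = 17` → a = 17
`b = a + 25` → b = 42
`p = a * 3 - 8` → p = 43
`a = b + p` → a = 85
`b = a - b` → b = 43
So p = 43

Answer: 43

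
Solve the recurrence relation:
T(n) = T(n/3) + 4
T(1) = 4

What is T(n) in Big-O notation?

Each step divides n by 3 and adds 4. After log_3(n) steps we reach T(1)=4. So T(n) = 4·log_3(n) + 4 = O(log n).

Answer: O(log n)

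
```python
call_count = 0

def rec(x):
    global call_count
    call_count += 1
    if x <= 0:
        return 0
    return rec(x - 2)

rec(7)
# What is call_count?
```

Linear recursion stepping by 2: 5 calls from x=7 down to ≤0.

Answer: 5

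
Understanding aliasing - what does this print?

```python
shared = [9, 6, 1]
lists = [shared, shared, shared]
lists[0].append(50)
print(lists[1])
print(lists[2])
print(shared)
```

Key concept: list of same reference.
Step by step:
`shared = [9, 6, 1]` → shared = [9, 6, 1]
`lists = [shared, shared, shared]` → lists = [[9, 6, 1], [9, 6, 1], [9, 6, 1]]
`lists[0].append(50)` → shared = [9, 6, 1, 50]; lists = [[9, 6, 1, 50], [9, 6, 1, 50], [9, 6, 1, 50]]
`print(lists[1])` → prints [9, 6, 1, 50]
`print(lists[2])` → prints [9, 6, 1, 50]
`print(shared)` → prints [9, 6, 1, 50]

Answer:
[9, 6, 1, 50]
[9, 6, 1, 50]
[9, 6, 1, 50]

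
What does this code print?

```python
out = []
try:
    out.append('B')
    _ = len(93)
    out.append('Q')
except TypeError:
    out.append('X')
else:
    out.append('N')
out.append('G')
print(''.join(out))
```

Execution trace: 'B' (try body) → 'X' (except TypeError) → 'G' (after the try/except). Output: BXG

Answer: BXG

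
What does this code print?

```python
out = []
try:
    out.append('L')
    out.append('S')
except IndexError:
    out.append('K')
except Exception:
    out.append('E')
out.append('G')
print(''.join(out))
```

Execution trace: 'L' (try body) → 'S' (try body, no exception) → 'G' (after the try/except). Output: LSG

Answer: LSG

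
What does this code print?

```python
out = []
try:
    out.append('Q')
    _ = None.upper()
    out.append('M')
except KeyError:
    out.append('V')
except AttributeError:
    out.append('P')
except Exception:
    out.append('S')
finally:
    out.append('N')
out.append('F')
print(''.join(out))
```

Execution trace: 'Q' (try body) → 'P' (except AttributeError) → 'N' (finally) → 'F' (after the try/except). Output: QPNF

Answer: QPNF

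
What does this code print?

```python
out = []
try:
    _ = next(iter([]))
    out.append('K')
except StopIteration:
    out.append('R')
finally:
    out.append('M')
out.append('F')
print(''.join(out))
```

Execution trace: 'R' (except StopIteration) → 'M' (finally) → 'F' (after the try/except). Output: RMF

Answer: RMF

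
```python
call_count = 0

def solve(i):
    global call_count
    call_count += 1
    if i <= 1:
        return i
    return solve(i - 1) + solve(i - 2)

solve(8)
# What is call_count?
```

Calls(i) = 1 + Calls(i-1) + Calls(i-2); Calls(0)=Calls(1)=1. For i=8 this gives 67.

Answer: 67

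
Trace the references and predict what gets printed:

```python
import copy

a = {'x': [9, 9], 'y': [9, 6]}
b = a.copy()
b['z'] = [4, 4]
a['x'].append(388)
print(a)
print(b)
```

Key concept: shallow copy of dict with mutable values.
Step by step:
`a = {'x': [9, 9], 'y': [9, 6]}` → a = {'x': [9, 9], 'y': [9, 6]}
`b = a.copy()` → b = {'x': [9, 9], 'y': [9, 6]}
`b['z'] = [4, 4]` → b = {'x': [9, 9], 'y': [9, 6], 'z': [4, 4]}
`a['x'].append(388)` → a = {'x': [9, 9, 388], 'y': [9, 6]}; b = {'x': [9, 9, 388], 'y': [9, 6], 'z': [4, 4]}
`print(a)` → prints {'x': [9, 9, 388], 'y': [9, 6]}
`print(b)` → prints {'x': [9, 9, 388], 'y': [9, 6], 'z': [4, 4]}

Answer:
{'x': [9, 9, 388], 'y': [9, 6]}
{'x': [9, 9, 388], 'y': [9, 6], 'z': [4, 4]}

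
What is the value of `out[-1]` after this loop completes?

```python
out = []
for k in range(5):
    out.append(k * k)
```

Last element of squares 0 to 4
`out` takes the values: [] → [0] → [0, 1] → [0, 1, 4] → [0, 1, 4, 9] → [0, 1, 4, 9, 16]
So `out[-1]` = 16

Answer: 16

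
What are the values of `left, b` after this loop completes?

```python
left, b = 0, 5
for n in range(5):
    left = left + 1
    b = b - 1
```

left goes 0→5, b goes 5→0
`left, b` takes the values: (0, 5) → (1, 5) → (1, 4) → (2, 4) → (2, 3) → (3, 3) → (3, 2) → (4, 2) → (4, 1) → (5, 1) → (5, 0)

Answer: 5, 0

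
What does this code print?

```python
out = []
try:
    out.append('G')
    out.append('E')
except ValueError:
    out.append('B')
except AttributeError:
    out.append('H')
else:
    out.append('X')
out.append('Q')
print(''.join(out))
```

Execution trace: 'G' (try body) → 'E' (try body, no exception) → 'X' (else) → 'Q' (after the try/except). Output: GEXQ

Answer: GEXQ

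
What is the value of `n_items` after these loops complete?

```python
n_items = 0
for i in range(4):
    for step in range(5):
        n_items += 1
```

4 * 5 = 20
`n_items` takes the values: 0 → 1 → 2 → 3 → 4 → 5 → 6 → 7 → 8 → 9 → 10 → 11 → 12 → 13 → 14 → 15 → 16 → 17 → 18 → 19 → 20

Answer: 20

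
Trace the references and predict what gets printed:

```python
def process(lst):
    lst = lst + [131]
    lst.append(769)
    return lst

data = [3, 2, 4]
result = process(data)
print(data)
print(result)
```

Key concept: rebinding parameter vs mutation.
Step by step:
`data = [3, 2, 4]` → data = [3, 2, 4]
`result = process(data)` → result = [3, 2, 4, 131, 769]
`print(data)` → prints [3, 2, 4]
`print(result)` → prints [3, 2, 4, 131, 769]

Answer:
[3, 2, 4]
[3, 2, 4, 131, 769]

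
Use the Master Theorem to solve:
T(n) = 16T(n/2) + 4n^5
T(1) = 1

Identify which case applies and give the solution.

a=16, b=2, f(n)=4n^5. log_2(16) = 4. Since c=5 > 4 and the regularity condition holds (16(n/2)^5 = (16/2^5)n^5 with 16/2^5 < 1), Case 3 applies: T(n) = Θ(f(n)) = O(n^5).

Answer: O(n^5) - Case 3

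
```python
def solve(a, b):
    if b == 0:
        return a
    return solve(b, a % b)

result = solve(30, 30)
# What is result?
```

solve(30, 30) -> solve(30, 0) -> 30

Answer: 30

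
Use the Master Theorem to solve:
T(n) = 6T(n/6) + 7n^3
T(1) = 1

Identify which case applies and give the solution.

a=6, b=6, f(n)=7n^3. log_6(6) = 1. Since c=3 > 1 and the regularity condition holds (6(n/6)^3 = (6/6^3)n^3 with 6/6^3 < 1), Case 3 applies: T(n) = Θ(f(n)) = O(n^3).

Answer: O(n^3) - Case 3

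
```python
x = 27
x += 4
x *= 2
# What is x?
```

Trace:
`x = 27` → x = 27
`x += 4` → x = 31
`x *= 2` → x = 62
So x = 62

Answer: 62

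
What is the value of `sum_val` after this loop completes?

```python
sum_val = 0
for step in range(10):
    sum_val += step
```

Sum of 0 to 9 = 45
`sum_val` takes the values: 0 → 1 → 3 → 6 → 10 → 15 → 21 → 28 → 36 → 45

Answer: 45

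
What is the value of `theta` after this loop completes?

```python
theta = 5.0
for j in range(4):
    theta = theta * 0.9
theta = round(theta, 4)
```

Exponential decay: 5.0 * 0.9^4
`theta` takes the values: 5.0 → 4.5 → 4.05 → 3.645 → 3.2805

Answer: 3.2805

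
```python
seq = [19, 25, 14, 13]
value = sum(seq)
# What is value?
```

Trace:
`seq = [19, 25, 14, 13]` → seq = [19, 25, 14, 13]
`value = sum(seq)` → value = 71
So value = 71

Answer: 71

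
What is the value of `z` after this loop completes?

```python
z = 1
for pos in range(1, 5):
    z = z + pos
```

Start at 1, add 1 through 4
`z` takes the values: 1 → 2 → 4 → 7 → 11

Answer: 11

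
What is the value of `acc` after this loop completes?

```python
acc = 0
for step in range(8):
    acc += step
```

Sum of 0 to 7 = 28
`acc` takes the values: 0 → 1 → 3 → 6 → 10 → 15 → 21 → 28

Answer: 28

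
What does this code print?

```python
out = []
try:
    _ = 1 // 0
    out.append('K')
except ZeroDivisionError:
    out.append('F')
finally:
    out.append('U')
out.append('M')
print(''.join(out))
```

Execution trace: 'F' (except ZeroDivisionError) → 'U' (finally) → 'M' (after the try/except). Output: FUM

Answer: FUM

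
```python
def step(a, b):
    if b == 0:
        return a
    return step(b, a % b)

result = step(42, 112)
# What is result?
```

step(42, 112) -> step(112, 42) -> step(42, 28) -> step(28, 14) -> step(14, 0) -> 14

Answer: 14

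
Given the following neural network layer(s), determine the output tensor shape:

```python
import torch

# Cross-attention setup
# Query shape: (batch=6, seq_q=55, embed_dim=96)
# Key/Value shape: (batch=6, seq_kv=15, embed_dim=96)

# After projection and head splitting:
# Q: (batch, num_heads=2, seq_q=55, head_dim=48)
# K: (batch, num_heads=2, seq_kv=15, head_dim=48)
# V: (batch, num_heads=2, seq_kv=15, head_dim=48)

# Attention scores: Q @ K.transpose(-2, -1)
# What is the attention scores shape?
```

Input: (6, 55, 96) -> Output: (6, 2, 55, 15)

Answer: (6, 2, 55, 15)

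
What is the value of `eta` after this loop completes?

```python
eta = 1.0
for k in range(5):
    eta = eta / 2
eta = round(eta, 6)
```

Halving LR 5 times: 1 / 2^5
`eta` takes the values: 1.0 → 0.5 → 0.25 → 0.125 → 0.0625 → 0.03125

Answer: 0.03125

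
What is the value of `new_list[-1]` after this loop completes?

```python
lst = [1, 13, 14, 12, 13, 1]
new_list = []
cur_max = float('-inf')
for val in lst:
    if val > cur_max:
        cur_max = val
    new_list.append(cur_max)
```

Running max ends at 14
`new_list` takes the values: [] → [1] → [1, 13] → [1, 13, 14] → [1, 13, 14, 14] → [1, 13, 14, 14, 14] → [1, 13, 14, 14, 14, 14]
So `new_list[-1]` = 14

Answer: 14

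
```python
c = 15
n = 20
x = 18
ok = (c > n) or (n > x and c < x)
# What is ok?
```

Trace:
`c = 15` → c = 15
`n = 20` → n = 20
`x = 18` → x = 18
`ok = (c > n) or (n > x and c < x)` → ok = True
So ok = True

Answer: True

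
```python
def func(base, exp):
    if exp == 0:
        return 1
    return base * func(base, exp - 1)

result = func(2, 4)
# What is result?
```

func(2, 4) = 2 * 2 * 2 * 2 = 16

Answer: 16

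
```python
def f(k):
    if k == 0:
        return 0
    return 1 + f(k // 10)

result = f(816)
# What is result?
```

Count of digits of 816: 3

Answer: 3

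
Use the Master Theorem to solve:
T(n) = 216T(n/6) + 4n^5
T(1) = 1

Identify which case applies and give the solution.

a=216, b=6, f(n)=4n^5. log_6(216) = 3. Since c=5 > 3 and the regularity condition holds (216(n/6)^5 = (216/6^5)n^5 with 216/6^5 < 1), Case 3 applies: T(n) = Θ(f(n)) = O(n^5).

Answer: O(n^5) - Case 3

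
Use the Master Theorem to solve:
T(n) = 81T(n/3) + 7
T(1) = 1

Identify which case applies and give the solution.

a=81, b=3, f(n)=7. log_3(81) = 4. Since c=0 < 4, Case 1 applies: T(n) = Θ(n^log_b(a)) = O(n^4).

Answer: O(n^4) - Case 1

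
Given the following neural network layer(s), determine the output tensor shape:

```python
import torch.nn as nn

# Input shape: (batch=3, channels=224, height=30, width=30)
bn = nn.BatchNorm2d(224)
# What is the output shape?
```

Input: (3, 224, 30, 30) -> Output: (3, 224, 30, 30)

Answer: (3, 224, 30, 30)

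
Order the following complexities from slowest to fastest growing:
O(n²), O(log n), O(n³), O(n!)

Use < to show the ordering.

Ordered by growth rate: O(log n) < O(n²) < O(n³) < O(n!)

Answer: O(log n) < O(n²) < O(n³) < O(n!)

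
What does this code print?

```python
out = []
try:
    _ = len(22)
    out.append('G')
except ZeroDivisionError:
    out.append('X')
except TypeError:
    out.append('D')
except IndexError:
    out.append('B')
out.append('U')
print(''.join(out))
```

Execution trace: 'D' (except TypeError) → 'U' (after the try/except). Output: DU

Answer: DU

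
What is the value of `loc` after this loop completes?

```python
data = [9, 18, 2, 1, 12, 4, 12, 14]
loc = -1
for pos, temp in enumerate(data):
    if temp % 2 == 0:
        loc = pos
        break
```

First even number index in [9, 18, 2, 1, 12, 4, 12, 14]
`loc` takes the values: -1 → 1

Answer: 1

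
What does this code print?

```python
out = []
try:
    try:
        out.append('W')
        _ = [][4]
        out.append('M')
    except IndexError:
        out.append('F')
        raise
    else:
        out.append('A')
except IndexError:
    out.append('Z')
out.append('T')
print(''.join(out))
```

Execution trace: 'W' (inner try body) → 'F' (inner except IndexError) → 'Z' (outer except IndexError) → 'T' (after the try/except). Output: WFZT

Answer: WFZT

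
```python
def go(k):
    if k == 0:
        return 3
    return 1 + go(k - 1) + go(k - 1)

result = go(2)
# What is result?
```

go(k) = 1 + 2·go(k-1), go(0)=3. Closed form: (3+1)·2^2 - 1 = 15.

Answer: 15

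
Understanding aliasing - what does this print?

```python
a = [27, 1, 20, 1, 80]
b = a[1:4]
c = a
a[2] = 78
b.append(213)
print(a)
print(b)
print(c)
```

Key concept: slice vs alias.
Step by step:
`a = [27, 1, 20, 1, 80]` → a = [27, 1, 20, 1, 80]
`b = a[1:4]` → b = [1, 20, 1]
`c = a` → c = [27, 1, 20, 1, 80] (same object as a)
`a[2] = 78` → a = [27, 1, 78, 1, 80] (same object as c); c = [27, 1, 78, 1, 80] (same object as a)
`b.append(213)` → b = [1, 20, 1, 213]
`print(a)` → prints [27, 1, 78, 1, 80]
`print(b)` → prints [1, 20, 1, 213]
`print(c)` → prints [27, 1, 78, 1, 80]

Answer:
[27, 1, 78, 1, 80]
[1, 20, 1, 213]
[27, 1, 78, 1, 80]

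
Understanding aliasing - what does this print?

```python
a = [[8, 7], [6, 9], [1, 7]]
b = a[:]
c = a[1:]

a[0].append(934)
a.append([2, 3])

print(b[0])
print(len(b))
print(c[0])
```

Key concept: slice with nested mutation.
Step by step:
`a = [[8, 7], [6, 9], [1, 7]]` → a = [[8, 7], [6, 9], [1, 7]]
`b = a[:]` → b = [[8, 7], [6, 9], [1, 7]]
`c = a[1:]` → c = [[6, 9], [1, 7]]
`a[0].append(934)` → a = [[8, 7, 934], [6, 9], [1, 7]]; b = [[8, 7, 934], [6, 9], [1, 7]]
`a.append([2, 3])` → a = [[8, 7, 934], [6, 9], [1, 7], [2, 3]]
`print(b[0])` → prints [8, 7, 934]
`print(len(b))` → prints 3
`print(c[0])` → prints [6, 9]

Answer:
[8, 7, 934]
3
[6, 9]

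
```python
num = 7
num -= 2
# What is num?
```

Trace:
`num = 7` → num = 7
`num -= 2` → num = 5
So num = 5

Answer: 5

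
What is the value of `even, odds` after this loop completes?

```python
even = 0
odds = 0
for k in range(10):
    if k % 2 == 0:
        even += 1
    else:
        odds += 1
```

Count evens and odds in range(10)
`even, odds` takes the values: (0, 0) → (1, 0) → (1, 1) → (2, 1) → (2, 2) → (3, 2) → (3, 3) → (4, 3) → (4, 4) → (5, 4) → (5, 5)

Answer: 5, 5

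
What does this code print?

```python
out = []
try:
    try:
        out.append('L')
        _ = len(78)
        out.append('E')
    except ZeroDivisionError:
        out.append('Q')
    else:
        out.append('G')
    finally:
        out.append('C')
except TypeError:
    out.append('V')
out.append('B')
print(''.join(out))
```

Execution trace: 'L' (try body) → 'C' (finally) → 'V' (outer except TypeError) → 'B' (after the try/except). Output: LCVB

Answer: LCVB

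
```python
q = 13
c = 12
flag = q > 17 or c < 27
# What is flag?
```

Trace:
`q = 13` → q = 13
`c = 12` → c = 12
`flag = q > 17 or c < 27` → flag = True
So flag = True

Answer: True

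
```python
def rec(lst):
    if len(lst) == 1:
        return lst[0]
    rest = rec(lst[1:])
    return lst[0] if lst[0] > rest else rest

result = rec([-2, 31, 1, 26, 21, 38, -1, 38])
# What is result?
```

Recursive max over [-2, 31, 1, 26, 21, 38, -1, 38] = 38

Answer: 38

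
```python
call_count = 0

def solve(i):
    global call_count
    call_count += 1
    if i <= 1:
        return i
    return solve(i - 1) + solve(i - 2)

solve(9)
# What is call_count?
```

Calls(i) = 1 + Calls(i-1) + Calls(i-2); Calls(0)=Calls(1)=1. For i=9 this gives 109.

Answer: 109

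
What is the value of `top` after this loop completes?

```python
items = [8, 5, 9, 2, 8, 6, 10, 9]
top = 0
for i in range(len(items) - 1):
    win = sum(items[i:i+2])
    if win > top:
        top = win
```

Max sum of 2-element window in [8, 5, 9, 2, 8, 6, 10, 9]
`top` takes the values: 0 → 13 → 14 → 16 → 19

Answer: 19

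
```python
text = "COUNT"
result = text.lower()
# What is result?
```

Trace:
`text = "COUNT"` → text = 'COUNT'
`result = text.lower()` → result = 'count'
So result = 'count'

Answer: 'count'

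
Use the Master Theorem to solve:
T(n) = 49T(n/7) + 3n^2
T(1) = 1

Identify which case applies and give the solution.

a=49, b=7, f(n)=3n^2. log_7(49) = 2. Since c=2 = 2, Case 2 applies: T(n) = Θ(n^log_b(a) · log n) = O(n^2 log n).

Answer: O(n^2 log n) - Case 2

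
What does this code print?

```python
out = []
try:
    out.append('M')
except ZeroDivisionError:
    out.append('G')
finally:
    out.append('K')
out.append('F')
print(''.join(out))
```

Execution trace: 'M' (try body, no exception) → 'K' (finally) → 'F' (after the try/except). Output: MKF

Answer: MKF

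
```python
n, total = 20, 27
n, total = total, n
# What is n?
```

Trace:
`n, total = 20, 27` → n = 20; total = 27
`n, total = total, n` → n = 27; total = 20
So n = 27

Answer: 27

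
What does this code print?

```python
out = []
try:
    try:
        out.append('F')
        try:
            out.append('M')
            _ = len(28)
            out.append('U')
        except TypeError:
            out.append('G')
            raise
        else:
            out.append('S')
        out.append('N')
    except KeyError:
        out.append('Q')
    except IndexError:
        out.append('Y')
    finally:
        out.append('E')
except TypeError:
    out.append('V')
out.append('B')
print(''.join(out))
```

Execution trace: 'F' (try body) → 'M' (inner try body) → 'G' (inner except TypeError) → 'E' (finally) → 'V' (outer except TypeError) → 'B' (after the try/except). Output: FMGEVB

Answer: FMGEVB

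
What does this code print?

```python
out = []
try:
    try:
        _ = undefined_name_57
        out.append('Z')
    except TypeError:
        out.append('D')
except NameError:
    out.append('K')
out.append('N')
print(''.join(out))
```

Execution trace: 'K' (outer except NameError) → 'N' (after the try/except). Output: KN

Answer: KN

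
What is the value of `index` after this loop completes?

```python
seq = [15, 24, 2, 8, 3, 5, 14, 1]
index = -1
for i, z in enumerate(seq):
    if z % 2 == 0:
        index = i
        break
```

First even number index in [15, 24, 2, 8, 3, 5, 14, 1]
`index` takes the values: -1 → 1

Answer: 1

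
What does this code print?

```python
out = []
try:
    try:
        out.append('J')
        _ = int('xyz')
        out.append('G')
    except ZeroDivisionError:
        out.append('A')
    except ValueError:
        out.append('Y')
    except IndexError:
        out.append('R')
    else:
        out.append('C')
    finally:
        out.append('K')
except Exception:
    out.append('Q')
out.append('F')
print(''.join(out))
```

Execution trace: 'J' (inner try body) → 'Y' (inner except ValueError) → 'K' (inner finally) → 'F' (after the try/except). Output: JYKF

Answer: JYKF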